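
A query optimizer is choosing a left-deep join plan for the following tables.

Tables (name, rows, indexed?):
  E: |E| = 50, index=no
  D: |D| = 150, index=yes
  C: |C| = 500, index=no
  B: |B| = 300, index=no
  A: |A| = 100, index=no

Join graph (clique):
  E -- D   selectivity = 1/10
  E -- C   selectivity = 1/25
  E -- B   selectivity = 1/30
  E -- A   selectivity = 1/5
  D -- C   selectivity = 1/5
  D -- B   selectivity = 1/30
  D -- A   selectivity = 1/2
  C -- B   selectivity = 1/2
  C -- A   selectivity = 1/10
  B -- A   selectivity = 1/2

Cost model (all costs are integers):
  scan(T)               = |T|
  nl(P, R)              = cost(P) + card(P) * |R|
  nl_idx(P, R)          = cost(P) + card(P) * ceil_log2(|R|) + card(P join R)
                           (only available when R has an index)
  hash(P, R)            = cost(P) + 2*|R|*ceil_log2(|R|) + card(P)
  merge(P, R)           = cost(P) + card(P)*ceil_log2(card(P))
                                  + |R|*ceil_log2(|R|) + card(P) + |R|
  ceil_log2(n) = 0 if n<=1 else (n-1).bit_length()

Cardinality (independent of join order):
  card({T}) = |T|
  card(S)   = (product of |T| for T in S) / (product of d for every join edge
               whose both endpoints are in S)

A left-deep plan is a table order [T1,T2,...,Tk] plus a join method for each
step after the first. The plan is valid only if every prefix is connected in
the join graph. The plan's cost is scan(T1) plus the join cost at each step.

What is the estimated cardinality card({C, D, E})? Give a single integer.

3000

Tables in S: C(500), D(150), E(50)
Edges inside S: E-D(d=10), E-C(d=25), D-C(d=5)
numerator = 500 * 150 * 50 = 3750000
denominator = 10 * 25 * 5 = 1250
card(S) = 3750000 / 1250 = 3000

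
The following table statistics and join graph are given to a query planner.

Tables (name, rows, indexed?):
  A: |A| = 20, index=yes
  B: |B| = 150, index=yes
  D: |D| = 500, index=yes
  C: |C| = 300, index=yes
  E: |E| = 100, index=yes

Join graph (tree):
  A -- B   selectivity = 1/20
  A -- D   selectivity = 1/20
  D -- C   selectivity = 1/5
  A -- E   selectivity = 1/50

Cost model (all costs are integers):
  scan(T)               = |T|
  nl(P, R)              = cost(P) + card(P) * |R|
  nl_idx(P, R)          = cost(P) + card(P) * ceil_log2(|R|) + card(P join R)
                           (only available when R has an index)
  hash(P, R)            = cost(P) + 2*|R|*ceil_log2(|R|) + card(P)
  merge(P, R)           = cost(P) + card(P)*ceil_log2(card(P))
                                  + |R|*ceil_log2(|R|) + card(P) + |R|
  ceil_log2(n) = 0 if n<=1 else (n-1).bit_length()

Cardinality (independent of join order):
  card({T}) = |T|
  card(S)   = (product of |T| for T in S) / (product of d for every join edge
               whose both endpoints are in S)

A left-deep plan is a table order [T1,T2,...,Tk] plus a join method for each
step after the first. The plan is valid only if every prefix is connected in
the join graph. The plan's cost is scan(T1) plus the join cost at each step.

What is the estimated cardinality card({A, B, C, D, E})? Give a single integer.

450000

Tables in S: A(20), B(150), C(300), D(500), E(100)
Edges inside S: A-B(d=20), A-D(d=20), D-C(d=5), A-E(d=50)
numerator = 20 * 150 * 300 * 500 * 100 = 45000000000
denominator = 20 * 20 * 5 * 50 = 100000
card(S) = 45000000000 / 100000 = 450000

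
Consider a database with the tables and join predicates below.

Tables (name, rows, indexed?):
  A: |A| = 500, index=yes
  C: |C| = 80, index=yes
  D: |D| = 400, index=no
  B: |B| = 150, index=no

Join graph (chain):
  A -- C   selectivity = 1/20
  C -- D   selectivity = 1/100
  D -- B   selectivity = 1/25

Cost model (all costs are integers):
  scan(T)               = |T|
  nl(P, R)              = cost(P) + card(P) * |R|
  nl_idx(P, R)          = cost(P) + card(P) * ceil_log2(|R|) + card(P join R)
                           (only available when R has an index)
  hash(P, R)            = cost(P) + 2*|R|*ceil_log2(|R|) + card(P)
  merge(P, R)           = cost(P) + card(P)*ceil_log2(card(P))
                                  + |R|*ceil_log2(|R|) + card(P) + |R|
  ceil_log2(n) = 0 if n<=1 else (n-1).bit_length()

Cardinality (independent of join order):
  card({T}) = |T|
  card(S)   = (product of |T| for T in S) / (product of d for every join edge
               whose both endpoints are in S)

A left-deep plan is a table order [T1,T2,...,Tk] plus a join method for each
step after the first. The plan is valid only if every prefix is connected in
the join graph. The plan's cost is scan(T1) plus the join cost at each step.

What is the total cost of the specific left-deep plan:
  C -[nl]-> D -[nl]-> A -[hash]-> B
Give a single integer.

202480

step 1: scan C: cost=80, card=80
step 2: join D via nl
    card(P join D) = 80*400/(100) = 320
    cost = 80 + 80*400 = 32080
step 3: join A via nl
    card(P join A) = 320*500/(20) = 8000
    cost = 32080 + 320*500 = 192080
step 4: join B via hash
    card(P join B) = 8000*150/(25) = 48000
    cost = 192080 + 2*150*8 + 8000 = 202480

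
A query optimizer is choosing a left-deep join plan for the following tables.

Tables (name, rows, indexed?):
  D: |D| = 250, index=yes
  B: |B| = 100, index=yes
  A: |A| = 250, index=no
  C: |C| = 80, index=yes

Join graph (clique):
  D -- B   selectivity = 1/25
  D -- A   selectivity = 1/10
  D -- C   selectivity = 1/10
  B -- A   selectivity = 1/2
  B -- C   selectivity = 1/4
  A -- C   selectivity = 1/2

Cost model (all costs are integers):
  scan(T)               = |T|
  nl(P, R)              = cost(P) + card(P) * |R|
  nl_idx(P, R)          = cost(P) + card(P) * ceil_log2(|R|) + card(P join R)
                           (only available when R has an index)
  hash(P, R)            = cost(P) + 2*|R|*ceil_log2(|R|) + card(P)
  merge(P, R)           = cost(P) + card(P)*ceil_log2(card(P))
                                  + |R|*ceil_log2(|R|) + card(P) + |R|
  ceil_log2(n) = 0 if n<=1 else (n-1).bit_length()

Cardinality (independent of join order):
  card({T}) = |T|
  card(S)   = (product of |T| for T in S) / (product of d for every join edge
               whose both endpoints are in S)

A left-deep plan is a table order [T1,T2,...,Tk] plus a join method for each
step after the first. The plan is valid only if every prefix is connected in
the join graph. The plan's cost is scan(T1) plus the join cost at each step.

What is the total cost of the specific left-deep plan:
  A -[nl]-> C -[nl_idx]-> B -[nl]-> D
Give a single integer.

step 1: scan A: cost=250, card=250
step 2: join C via nl
    card(P join C) = 250*80/(2) = 10000
    cost = 250 + 250*80 = 20250
step 3: join B via nl_idx
    card(P join B) = 10000*100/(2*4) = 125000
    cost = 20250 + 10000*7 + 125000 = 215250
step 4: join D via nl
    card(P join D) = 125000*250/(25*10*10) = 12500
    cost = 215250 + 125000*250 = 31465250

31465250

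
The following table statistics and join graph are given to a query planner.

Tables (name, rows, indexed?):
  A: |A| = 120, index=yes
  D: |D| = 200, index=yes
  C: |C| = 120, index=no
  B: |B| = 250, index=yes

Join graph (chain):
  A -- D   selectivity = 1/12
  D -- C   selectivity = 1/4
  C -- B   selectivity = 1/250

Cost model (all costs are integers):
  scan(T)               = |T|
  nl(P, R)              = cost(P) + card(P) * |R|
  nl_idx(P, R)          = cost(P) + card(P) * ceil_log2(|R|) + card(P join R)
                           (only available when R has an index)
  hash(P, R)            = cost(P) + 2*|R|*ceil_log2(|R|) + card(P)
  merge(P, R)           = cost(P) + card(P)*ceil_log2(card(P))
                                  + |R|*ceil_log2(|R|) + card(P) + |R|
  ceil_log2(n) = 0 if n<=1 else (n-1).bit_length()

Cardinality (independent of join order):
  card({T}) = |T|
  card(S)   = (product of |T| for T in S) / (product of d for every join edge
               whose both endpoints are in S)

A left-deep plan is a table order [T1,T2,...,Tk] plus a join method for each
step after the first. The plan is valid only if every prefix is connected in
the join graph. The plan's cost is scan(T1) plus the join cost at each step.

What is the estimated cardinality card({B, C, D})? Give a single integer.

Tables in S: B(250), C(120), D(200)
Edges inside S: D-C(d=4), C-B(d=250)
numerator = 250 * 120 * 200 = 6000000
denominator = 4 * 250 = 1000
card(S) = 6000000 / 1000 = 6000

6000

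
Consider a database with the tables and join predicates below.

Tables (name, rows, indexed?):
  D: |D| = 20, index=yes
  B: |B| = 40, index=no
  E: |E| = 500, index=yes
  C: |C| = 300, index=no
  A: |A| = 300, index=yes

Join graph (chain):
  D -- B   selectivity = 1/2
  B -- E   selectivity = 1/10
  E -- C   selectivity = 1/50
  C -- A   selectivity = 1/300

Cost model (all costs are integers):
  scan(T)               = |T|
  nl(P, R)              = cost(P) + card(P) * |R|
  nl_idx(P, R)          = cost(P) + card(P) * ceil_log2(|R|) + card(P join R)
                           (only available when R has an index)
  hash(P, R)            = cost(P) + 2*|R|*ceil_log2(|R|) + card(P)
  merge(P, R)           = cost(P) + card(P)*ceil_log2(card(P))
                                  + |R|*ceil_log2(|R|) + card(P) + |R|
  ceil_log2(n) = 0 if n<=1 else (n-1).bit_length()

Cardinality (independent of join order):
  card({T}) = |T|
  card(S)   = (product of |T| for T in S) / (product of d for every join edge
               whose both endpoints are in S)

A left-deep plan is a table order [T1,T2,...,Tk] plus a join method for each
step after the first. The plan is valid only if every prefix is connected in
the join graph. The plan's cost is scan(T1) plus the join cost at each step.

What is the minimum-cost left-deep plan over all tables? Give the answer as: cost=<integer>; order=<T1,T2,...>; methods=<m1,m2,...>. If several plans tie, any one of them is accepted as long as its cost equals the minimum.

cost=24680; order=C,A,E,B,D; methods=nl_idx,nl_idx,hash,hash

Selinger DP (subsets sized 1..n):
  {D}: scan cost=20, card=20
  {B}: scan cost=40, card=40
  {E}: scan cost=500, card=500
  {C}: scan cost=300, card=300
  {A}: scan cost=300, card=300
  {BD}: card=400; try (D,hash)→280, (B,merge)→420, (D,merge)→440, (B,hash)→520, (D,nl_idx)→640, (B,nl)→820 …(+1); best=280 via (D,hash)
  {BE}: card=2000; try (B,hash)→1480, (E,nl_idx)→2400, (E,merge)→5320, (B,merge)→5780, (E,hash)→9080, (E,nl)→20040 …(+1); best=1480 via (B,hash)
  {CE}: card=3000; try (E,nl_idx)→6000, (C,hash)→6400, (E,merge)→8300, (C,merge)→8500, (E,hash)→9600, (E,nl)→150300 …(+1); best=6000 via (E,nl_idx)
  {AC}: card=300; try (A,nl_idx)→3300, (C,hash)→6000, (A,hash)→6000, (C,merge)→6300, (A,merge)→6300, (C,nl)→90300 …(+1); best=3300 via (A,nl_idx)
  {BDE}: card=20000; try (D,hash)→3680, (E,merge)→9280, (E,hash)→9680, (E,nl_idx)→23880, (D,merge)→25600, (D,nl_idx)→31480 …(+2); best=3680 via (D,hash)
  {BCE}: card=12000; try (C,hash)→8880, (B,hash)→9480, (C,merge)→28480, (B,merge)→45280, (B,nl)→126000, (C,nl)→601480; best=8880 via (C,hash)
  {ACE}: card=3000; try (E,nl_idx)→9000, (E,merge)→11300, (E,hash)→12600, (A,hash)→14400, (A,nl_idx)→36000, (A,merge)→48000 …(+2); best=9000 via (E,nl_idx)
  {BCDE}: card=120000; try (D,hash)→21080, (C,hash)→29080, (D,nl_idx)→188880, (D,merge)→189000, (D,nl)→248880, (C,merge)→326680 …(+1); best=21080 via (D,hash)
  {ABCE}: card=12000; try (B,hash)→12480, (A,hash)→26280, (B,merge)→48280, (A,nl_idx)→128880, (B,nl)→129000, (A,merge)→191880 …(+1); best=12480 via (B,hash)
  {ABCDE}: card=120000; try (D,hash)→24680, (A,hash)→146480, (D,nl_idx)→192480, (D,merge)→192600, (D,nl)→252480, (A,nl_idx)→1221080 …(+2); best=24680 via (D,hash)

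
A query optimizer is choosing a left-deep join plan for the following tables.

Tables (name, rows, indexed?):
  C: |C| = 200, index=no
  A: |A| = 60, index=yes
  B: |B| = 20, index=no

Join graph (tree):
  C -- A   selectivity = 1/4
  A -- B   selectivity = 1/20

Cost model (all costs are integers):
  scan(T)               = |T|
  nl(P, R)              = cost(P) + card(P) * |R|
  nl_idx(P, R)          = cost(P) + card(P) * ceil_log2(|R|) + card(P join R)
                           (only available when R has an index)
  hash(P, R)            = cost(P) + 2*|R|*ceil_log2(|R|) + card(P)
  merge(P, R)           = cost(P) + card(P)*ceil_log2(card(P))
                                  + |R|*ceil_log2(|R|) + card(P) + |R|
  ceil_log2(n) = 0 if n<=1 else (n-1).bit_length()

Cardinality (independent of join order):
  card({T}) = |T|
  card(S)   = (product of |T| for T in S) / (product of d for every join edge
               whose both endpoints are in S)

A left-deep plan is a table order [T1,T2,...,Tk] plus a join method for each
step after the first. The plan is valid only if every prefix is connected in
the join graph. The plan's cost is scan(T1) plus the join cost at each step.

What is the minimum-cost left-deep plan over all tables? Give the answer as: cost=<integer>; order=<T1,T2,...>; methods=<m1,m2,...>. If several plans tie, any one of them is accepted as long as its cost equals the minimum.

cost=2420; order=B,A,C; methods=nl_idx,merge

Selinger DP (subsets sized 1..n):
  {C}: scan cost=200, card=200
  {A}: scan cost=60, card=60
  {B}: scan cost=20, card=20
  {AC}: card=3000; try (A,hash)→1120, (C,merge)→2280, (A,merge)→2420, (C,hash)→3320, (A,nl_idx)→4400, (C,nl)→12060 …(+1); best=1120 via (A,hash)
  {AB}: card=60; try (A,nl_idx)→200, (B,hash)→320, (A,merge)→560, (B,merge)→600, (A,hash)→760, (A,nl)→1220 …(+1); best=200 via (A,nl_idx)
  {ABC}: card=3000; try (C,merge)→2420, (C,hash)→3460, (B,hash)→4320, (C,nl)→12200, (B,merge)→40240, (B,nl)→61120; best=2420 via (C,merge)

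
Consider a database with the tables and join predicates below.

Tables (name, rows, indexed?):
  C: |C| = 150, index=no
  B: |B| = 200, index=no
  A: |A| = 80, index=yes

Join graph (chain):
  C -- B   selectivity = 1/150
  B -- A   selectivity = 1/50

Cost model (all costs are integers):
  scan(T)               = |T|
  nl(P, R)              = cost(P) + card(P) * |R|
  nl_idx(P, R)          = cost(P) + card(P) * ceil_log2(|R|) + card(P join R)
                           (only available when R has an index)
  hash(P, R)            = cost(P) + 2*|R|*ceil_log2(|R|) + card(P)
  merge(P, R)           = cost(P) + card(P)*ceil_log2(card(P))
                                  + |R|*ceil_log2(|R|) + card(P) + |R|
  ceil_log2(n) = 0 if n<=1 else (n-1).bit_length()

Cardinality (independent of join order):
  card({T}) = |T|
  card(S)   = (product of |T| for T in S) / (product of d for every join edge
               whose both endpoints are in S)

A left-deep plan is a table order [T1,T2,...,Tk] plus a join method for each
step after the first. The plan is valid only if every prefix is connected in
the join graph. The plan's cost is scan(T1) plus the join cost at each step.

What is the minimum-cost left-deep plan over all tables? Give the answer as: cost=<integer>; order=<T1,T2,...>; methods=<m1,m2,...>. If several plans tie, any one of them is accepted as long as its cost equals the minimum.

Selinger DP (subsets sized 1..n):
  {C}: scan cost=150, card=150
  {B}: scan cost=200, card=200
  {A}: scan cost=80, card=80
  {BC}: card=200; try (C,hash)→2800, (B,merge)→3300, (C,merge)→3350, (B,hash)→3500, (B,nl)→30150, (C,nl)→30200; best=2800 via (C,hash)
  {AB}: card=320; try (A,hash)→1520, (A,nl_idx)→1920, (B,merge)→2520, (A,merge)→2640, (B,hash)→3360, (B,nl)→16080 …(+1); best=1520 via (A,hash)
  {ABC}: card=320; try (A,hash)→4120, (C,hash)→4240, (A,nl_idx)→4520, (A,merge)→5240, (C,merge)→6070, (A,nl)→18800 …(+1); best=4120 via (A,hash)

cost=4120; order=B,C,A; methods=hash,hash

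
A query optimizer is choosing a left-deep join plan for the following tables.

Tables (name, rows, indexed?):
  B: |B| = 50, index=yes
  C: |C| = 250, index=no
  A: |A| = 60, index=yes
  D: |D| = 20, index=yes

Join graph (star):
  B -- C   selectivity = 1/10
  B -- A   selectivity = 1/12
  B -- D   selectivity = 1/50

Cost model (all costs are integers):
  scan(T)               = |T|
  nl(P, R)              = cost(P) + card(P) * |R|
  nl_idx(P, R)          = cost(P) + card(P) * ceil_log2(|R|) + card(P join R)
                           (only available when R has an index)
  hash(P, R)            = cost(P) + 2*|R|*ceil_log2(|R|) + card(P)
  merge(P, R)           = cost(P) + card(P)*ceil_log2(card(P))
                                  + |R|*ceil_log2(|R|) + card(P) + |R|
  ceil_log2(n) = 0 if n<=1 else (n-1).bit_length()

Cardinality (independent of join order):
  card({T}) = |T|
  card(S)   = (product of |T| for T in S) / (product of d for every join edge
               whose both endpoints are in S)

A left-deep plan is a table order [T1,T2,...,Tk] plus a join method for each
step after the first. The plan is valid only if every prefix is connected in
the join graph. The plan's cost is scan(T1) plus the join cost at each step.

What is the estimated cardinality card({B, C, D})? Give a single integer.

500

Tables in S: B(50), C(250), D(20)
Edges inside S: B-C(d=10), B-D(d=50)
numerator = 50 * 250 * 20 = 250000
denominator = 10 * 50 = 500
card(S) = 250000 / 500 = 500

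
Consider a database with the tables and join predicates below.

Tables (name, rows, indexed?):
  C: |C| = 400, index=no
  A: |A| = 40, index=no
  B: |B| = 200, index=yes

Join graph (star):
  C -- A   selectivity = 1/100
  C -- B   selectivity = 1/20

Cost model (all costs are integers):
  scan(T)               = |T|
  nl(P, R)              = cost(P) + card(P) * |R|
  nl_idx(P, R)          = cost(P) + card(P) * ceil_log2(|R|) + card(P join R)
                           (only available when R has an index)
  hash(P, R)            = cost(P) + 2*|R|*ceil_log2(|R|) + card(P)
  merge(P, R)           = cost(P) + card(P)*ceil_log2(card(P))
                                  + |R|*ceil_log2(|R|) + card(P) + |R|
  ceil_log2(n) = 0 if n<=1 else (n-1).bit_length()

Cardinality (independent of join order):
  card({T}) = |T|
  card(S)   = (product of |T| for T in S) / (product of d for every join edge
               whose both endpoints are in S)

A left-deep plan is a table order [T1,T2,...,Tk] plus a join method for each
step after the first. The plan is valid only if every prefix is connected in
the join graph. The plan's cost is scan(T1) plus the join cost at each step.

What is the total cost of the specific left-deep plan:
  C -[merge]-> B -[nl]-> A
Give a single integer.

step 1: scan C: cost=400, card=400
step 2: join B via merge
    card(P join B) = 400*200/(20) = 4000
    cost = 400 + 400*9 + 200*8 + 400 + 200 = 6200
step 3: join A via nl
    card(P join A) = 4000*40/(100) = 1600
    cost = 6200 + 4000*40 = 166200

166200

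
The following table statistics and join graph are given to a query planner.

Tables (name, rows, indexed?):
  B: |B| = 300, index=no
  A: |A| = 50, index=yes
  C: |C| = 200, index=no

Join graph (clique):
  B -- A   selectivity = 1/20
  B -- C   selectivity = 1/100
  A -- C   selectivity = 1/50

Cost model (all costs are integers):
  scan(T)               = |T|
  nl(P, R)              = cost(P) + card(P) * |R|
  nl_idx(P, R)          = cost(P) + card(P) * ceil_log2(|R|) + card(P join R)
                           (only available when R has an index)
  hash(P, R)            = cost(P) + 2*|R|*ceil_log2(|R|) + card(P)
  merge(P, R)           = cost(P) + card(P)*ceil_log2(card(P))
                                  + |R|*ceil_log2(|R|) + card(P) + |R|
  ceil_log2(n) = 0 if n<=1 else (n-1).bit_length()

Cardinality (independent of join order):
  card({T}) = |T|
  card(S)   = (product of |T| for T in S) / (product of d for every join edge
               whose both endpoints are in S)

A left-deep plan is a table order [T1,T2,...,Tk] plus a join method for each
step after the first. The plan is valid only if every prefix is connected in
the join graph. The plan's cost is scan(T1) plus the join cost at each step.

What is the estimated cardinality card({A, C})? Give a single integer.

Tables in S: A(50), C(200)
Edges inside S: A-C(d=50)
numerator = 50 * 200 = 10000
denominator = 50 = 50
card(S) = 10000 / 50 = 200

200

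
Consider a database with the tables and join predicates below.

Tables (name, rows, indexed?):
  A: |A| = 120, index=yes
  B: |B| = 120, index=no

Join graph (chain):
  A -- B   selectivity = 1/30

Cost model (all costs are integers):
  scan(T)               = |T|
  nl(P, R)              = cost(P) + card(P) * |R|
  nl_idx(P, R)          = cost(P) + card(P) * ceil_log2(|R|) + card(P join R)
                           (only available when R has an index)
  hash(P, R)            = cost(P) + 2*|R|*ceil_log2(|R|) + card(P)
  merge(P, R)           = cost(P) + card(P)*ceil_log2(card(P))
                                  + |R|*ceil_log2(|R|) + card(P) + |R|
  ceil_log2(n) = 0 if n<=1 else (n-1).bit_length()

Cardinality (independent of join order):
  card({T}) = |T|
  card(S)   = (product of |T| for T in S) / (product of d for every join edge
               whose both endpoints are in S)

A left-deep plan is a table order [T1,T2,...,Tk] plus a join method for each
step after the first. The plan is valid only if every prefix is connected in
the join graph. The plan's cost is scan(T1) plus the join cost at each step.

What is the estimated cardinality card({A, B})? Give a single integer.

480

Tables in S: A(120), B(120)
Edges inside S: A-B(d=30)
numerator = 120 * 120 = 14400
denominator = 30 = 30
card(S) = 14400 / 30 = 480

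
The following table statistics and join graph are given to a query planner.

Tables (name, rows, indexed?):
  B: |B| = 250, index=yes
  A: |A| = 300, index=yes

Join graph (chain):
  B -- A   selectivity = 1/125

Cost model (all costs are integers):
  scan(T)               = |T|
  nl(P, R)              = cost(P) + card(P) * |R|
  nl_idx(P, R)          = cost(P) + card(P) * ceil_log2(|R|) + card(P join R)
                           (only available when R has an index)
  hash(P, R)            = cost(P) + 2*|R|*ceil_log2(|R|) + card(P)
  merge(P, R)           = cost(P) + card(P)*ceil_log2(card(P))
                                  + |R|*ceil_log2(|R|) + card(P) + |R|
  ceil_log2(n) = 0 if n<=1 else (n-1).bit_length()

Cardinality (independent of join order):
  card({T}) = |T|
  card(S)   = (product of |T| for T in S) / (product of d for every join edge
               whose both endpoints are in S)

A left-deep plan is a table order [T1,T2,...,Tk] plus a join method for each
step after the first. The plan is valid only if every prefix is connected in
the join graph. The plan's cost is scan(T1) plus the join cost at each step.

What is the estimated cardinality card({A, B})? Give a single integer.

Tables in S: A(300), B(250)
Edges inside S: B-A(d=125)
numerator = 300 * 250 = 75000
denominator = 125 = 125
card(S) = 75000 / 125 = 600

600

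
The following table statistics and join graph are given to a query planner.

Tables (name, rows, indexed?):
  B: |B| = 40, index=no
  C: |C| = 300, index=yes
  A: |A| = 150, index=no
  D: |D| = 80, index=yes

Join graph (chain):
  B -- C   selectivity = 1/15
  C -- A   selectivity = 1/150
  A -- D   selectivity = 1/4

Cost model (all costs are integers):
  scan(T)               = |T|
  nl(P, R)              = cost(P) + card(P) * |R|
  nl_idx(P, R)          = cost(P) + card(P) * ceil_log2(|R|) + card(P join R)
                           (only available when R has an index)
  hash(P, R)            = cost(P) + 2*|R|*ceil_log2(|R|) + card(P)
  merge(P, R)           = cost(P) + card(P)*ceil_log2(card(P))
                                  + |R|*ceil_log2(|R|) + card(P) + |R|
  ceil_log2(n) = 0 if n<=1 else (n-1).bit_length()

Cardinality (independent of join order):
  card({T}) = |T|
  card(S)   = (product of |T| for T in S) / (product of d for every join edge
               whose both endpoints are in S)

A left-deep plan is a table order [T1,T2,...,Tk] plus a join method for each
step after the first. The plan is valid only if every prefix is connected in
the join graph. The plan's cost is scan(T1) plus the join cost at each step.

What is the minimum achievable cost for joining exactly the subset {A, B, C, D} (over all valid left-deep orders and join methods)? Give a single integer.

Selinger DP over subsets of {A,B,C,D}:
  {B}: scan cost=40, card=40
  {C}: scan cost=300, card=300
  {A}: scan cost=150, card=150
  {D}: scan cost=80, card=80
  {BC}: card=800; try (B,hash)→1080, (C,nl_idx)→1200, (C,merge)→3320, (B,merge)→3580, (C,hash)→5480, (C,nl)→12040 …(+1); best=1080 via (B,hash)
  {AC}: card=300; try (C,nl_idx)→1800, (A,hash)→3000, (C,merge)→4500, (A,merge)→4650, (C,hash)→5700, (C,nl)→45150 …(+1); best=1800 via (C,nl_idx)
  {AD}: card=3000; try (D,hash)→1420, (A,merge)→2070, (D,merge)→2140, (A,hash)→2560, (D,nl_idx)→4200, (A,nl)→12080 …(+1); best=1420 via (D,hash)
  {ABC}: card=800; try (B,hash)→2580, (A,hash)→4280, (B,merge)→5080, (A,merge)→11230, (B,nl)→13800, (A,nl)→121080; best=2580 via (B,hash)
  {ACD}: card=6000; try (D,hash)→3220, (D,merge)→5440, (C,hash)→9820, (D,nl_idx)→9900, (D,nl)→25800, (C,nl_idx)→34420 …(+2); best=3220 via (D,hash)
  {ABCD}: card=16000; try (D,hash)→4500, (B,hash)→9700, (D,merge)→12020, (D,nl_idx)→24180, (D,nl)→66580, (B,merge)→87500 …(+1); best=4500 via (D,hash)

4500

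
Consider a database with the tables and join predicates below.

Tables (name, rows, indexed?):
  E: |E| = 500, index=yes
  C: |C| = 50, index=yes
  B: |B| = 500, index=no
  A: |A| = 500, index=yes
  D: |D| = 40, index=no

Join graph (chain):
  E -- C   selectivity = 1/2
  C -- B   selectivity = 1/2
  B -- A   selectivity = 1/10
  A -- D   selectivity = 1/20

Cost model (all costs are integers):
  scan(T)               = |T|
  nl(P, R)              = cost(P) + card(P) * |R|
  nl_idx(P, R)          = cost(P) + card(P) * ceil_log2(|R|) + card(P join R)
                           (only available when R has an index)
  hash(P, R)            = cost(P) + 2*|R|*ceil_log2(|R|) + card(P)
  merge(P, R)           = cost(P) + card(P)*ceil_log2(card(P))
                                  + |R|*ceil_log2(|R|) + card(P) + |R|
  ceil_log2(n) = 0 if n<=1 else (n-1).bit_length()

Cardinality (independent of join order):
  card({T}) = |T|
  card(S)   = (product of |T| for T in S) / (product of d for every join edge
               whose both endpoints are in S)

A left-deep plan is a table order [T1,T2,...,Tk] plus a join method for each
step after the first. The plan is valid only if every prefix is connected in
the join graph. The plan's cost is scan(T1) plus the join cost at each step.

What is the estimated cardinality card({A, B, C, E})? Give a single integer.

156250000

Tables in S: A(500), B(500), C(50), E(500)
Edges inside S: E-C(d=2), C-B(d=2), B-A(d=10)
numerator = 500 * 500 * 50 * 500 = 6250000000
denominator = 2 * 2 * 10 = 40
card(S) = 6250000000 / 40 = 156250000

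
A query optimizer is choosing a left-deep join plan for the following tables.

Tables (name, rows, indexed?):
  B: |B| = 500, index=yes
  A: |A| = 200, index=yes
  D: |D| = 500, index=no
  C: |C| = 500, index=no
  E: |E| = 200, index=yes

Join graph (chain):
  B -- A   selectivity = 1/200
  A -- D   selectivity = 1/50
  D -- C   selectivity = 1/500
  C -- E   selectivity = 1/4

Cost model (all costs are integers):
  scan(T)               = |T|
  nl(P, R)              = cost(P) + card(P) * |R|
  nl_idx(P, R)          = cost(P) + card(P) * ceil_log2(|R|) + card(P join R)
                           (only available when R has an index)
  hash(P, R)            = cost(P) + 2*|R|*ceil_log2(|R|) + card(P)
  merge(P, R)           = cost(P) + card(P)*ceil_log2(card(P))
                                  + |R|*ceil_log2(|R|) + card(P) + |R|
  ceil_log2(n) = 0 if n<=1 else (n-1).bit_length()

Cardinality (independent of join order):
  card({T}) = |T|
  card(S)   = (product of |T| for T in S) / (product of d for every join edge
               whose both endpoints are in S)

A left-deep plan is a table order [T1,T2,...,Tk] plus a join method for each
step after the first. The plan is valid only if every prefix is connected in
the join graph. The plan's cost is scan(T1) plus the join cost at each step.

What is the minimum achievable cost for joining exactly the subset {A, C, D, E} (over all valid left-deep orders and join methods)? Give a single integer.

Selinger DP over subsets of {A,C,D,E}:
  {A}: scan cost=200, card=200
  {D}: scan cost=500, card=500
  {C}: scan cost=500, card=500
  {E}: scan cost=200, card=200
  {AD}: card=2000; try (A,hash)→4200, (A,nl_idx)→6500, (D,merge)→7000, (A,merge)→7300, (D,hash)→9400, (D,nl)→100200 …(+1); best=4200 via (A,hash)
  {CD}: card=500; try (D,hash)→10000, (C,hash)→10000, (D,merge)→10500, (C,merge)→10500, (D,nl)→250500, (C,nl)→250500; best=10000 via (D,hash)
  {CE}: card=25000; try (E,hash)→4200, (C,merge)→7000, (E,merge)→7300, (C,hash)→9400, (E,nl_idx)→29500, (C,nl)→100200 …(+1); best=4200 via (E,hash)
  {ACD}: card=2000; try (A,hash)→13700, (C,hash)→15200, (A,nl_idx)→16000, (A,merge)→16800, (C,merge)→33200, (A,nl)→110000 …(+1); best=13700 via (A,hash)
  {CDE}: card=25000; try (E,hash)→13700, (E,merge)→16800, (D,hash)→38200, (E,nl_idx)→39000, (E,nl)→110000, (D,merge)→409200 …(+1); best=13700 via (E,hash)
  {ACDE}: card=100000; try (E,hash)→18900, (E,merge)→39500, (A,hash)→41900, (E,nl_idx)→129700, (A,nl_idx)→313700, (E,nl)→413700 …(+2); best=18900 via (E,hash)

18900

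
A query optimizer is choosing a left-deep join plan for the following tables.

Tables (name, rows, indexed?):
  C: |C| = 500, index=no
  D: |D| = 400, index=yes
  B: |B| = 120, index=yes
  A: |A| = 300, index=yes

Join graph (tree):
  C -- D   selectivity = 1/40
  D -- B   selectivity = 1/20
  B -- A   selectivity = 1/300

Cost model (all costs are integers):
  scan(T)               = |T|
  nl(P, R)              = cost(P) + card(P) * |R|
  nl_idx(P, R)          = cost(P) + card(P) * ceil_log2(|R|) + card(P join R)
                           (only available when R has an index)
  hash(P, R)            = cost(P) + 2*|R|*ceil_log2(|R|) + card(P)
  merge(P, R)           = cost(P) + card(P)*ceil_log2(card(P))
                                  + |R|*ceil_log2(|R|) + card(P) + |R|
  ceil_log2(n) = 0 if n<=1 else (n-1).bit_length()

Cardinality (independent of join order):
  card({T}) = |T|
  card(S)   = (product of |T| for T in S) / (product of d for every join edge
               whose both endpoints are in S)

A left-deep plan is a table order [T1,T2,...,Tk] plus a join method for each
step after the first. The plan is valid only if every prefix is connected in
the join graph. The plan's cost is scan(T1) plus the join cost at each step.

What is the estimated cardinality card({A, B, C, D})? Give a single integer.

30000

Tables in S: A(300), B(120), C(500), D(400)
Edges inside S: C-D(d=40), D-B(d=20), B-A(d=300)
numerator = 300 * 120 * 500 * 400 = 7200000000
denominator = 40 * 20 * 300 = 240000
card(S) = 7200000000 / 240000 = 30000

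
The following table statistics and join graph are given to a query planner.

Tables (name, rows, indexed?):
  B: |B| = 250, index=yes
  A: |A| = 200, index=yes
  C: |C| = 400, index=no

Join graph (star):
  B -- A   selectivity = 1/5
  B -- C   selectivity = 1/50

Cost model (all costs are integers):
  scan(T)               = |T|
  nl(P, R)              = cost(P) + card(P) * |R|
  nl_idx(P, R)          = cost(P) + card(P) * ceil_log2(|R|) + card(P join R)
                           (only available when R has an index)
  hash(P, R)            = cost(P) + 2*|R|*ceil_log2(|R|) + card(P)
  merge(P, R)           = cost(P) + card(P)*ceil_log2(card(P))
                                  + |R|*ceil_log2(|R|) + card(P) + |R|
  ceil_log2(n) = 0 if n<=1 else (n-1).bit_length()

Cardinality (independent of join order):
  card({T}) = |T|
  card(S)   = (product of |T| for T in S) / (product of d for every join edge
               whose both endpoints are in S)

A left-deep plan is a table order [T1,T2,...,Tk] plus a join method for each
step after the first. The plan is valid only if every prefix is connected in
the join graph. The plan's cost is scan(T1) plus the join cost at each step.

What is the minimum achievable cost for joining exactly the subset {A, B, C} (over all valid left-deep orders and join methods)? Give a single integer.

Selinger DP over subsets of {A,B,C}:
  {B}: scan cost=250, card=250
  {A}: scan cost=200, card=200
  {C}: scan cost=400, card=400
  {AB}: card=10000; try (A,hash)→3700, (B,merge)→4250, (A,merge)→4300, (B,hash)→4400, (B,nl_idx)→11800, (A,nl_idx)→12250 …(+2); best=3700 via (A,hash)
  {BC}: card=2000; try (B,hash)→4800, (B,nl_idx)→5600, (C,merge)→6500, (B,merge)→6650, (C,hash)→7700, (C,nl)→100250 …(+1); best=4800 via (B,hash)
  {ABC}: card=80000; try (A,hash)→10000, (C,hash)→20900, (A,merge)→30600, (A,nl_idx)→100800, (C,merge)→157700, (A,nl)→404800 …(+1); best=10000 via (A,hash)

10000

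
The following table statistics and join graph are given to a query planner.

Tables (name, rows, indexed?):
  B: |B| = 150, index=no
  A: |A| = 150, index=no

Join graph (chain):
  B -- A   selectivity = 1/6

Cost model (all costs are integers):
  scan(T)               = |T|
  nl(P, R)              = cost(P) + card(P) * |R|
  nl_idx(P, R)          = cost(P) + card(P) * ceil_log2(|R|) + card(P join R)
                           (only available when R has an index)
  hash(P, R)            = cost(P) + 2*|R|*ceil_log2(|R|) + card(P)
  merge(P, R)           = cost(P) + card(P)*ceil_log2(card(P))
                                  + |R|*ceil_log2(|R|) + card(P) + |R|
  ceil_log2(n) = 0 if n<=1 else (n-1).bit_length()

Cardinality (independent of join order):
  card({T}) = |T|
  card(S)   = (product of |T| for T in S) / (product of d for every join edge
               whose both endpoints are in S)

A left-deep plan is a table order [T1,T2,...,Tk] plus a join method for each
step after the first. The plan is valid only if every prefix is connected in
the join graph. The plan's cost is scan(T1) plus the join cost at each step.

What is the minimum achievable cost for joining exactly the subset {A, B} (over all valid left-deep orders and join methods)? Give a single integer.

Selinger DP over subsets of {A,B}:
  {B}: scan cost=150, card=150
  {A}: scan cost=150, card=150
  {AB}: card=3750; try (B,hash)→2700, (A,hash)→2700, (B,merge)→2850, (A,merge)→2850, (B,nl)→22650, (A,nl)→22650; best=2700 via (B,hash)

2700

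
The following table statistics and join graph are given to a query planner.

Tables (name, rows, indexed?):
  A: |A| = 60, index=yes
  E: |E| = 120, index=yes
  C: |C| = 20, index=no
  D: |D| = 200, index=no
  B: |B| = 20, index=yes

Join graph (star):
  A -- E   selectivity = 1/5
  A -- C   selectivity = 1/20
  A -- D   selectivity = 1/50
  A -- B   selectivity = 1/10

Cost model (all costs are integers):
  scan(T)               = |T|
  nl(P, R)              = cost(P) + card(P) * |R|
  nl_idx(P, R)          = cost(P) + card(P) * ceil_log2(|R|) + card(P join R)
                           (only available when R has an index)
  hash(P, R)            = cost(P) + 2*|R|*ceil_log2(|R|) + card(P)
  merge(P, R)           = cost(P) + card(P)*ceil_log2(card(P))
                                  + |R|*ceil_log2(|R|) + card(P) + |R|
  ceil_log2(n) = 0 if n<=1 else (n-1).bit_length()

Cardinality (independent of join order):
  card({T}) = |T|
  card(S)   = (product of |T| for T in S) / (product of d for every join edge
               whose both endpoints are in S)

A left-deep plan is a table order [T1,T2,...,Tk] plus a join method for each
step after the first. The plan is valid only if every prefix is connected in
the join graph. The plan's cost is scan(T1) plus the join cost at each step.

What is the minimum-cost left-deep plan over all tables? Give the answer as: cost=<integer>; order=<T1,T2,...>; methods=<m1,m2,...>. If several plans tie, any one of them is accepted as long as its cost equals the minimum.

Selinger DP (subsets sized 1..n):
  {A}: scan cost=60, card=60
  {E}: scan cost=120, card=120
  {C}: scan cost=20, card=20
  {D}: scan cost=200, card=200
  {B}: scan cost=20, card=20
  {AE}: card=1440; try (A,hash)→960, (E,merge)→1440, (A,merge)→1500, (E,hash)→1800, (E,nl_idx)→1920, (A,nl_idx)→2280 …(+2); best=960 via (A,hash)
  {AC}: card=60; try (A,nl_idx)→200, (C,hash)→320, (A,merge)→560, (C,merge)→600, (A,hash)→760, (A,nl)→1220 …(+1); best=200 via (A,nl_idx)
  {AD}: card=240; try (A,hash)→1120, (A,nl_idx)→1640, (D,merge)→2280, (A,merge)→2420, (D,hash)→3320, (D,nl)→12060 …(+1); best=1120 via (A,hash)
  {AB}: card=120; try (A,nl_idx)→260, (B,hash)→320, (B,nl_idx)→480, (A,merge)→560, (B,merge)→600, (A,hash)→760 …(+2); best=260 via (A,nl_idx)
  {ACE}: card=1440; try (E,merge)→1580, (E,hash)→1940, (E,nl_idx)→2060, (C,hash)→2600, (E,nl)→7400, (C,merge)→18360 …(+1); best=1580 via (E,merge)
  {ADE}: card=5760; try (E,hash)→3040, (E,merge)→4240, (D,hash)→5600, (E,nl_idx)→8560, (D,merge)→20040, (E,nl)→29920 …(+1); best=3040 via (E,hash)
  {ABE}: card=2880; try (E,hash)→2060, (E,merge)→2180, (B,hash)→2600, (E,nl_idx)→3980, (B,nl_idx)→11040, (E,nl)→14660 …(+2); best=2060 via (E,hash)
  {ACD}: card=240; try (C,hash)→1560, (D,merge)→2420, (C,merge)→3400, (D,hash)→3460, (C,nl)→5920, (D,nl)→12200; best=1560 via (C,hash)
  {ABC}: card=120; try (B,hash)→460, (C,hash)→580, (B,nl_idx)→620, (B,merge)→740, (C,merge)→1340, (B,nl)→1400 …(+1); best=460 via (B,hash)
  {ABD}: card=480; try (B,hash)→1560, (B,nl_idx)→2800, (D,merge)→3020, (B,merge)→3400, (D,hash)→3580, (B,nl)→5920 …(+1); best=1560 via (B,hash)
  {ACDE}: card=5760; try (E,hash)→3480, (E,merge)→4680, (D,hash)→6220, (E,nl_idx)→9000, (C,hash)→9000, (D,merge)→20660 …(+4); best=3480 via (E,hash)
  {ABCE}: card=2880; try (E,hash)→2260, (E,merge)→2380, (B,hash)→3220, (E,nl_idx)→4180, (C,hash)→5140, (B,nl_idx)→11660 …(+5); best=2260 via (E,hash)
  {ABDE}: card=11520; try (E,hash)→3720, (E,merge)→7320, (D,hash)→8140, (B,hash)→9000, (E,nl_idx)→16440, (D,merge)→41300 …(+5); best=3720 via (E,hash)
  {ABCD}: card=480; try (B,hash)→2000, (C,hash)→2240, (D,merge)→3220, (B,nl_idx)→3240, (D,hash)→3780, (B,merge)→3840 …(+4); best=2000 via (B,hash)
  {ABCDE}: card=11520; try (E,hash)→4160, (E,merge)→7760, (D,hash)→8340, (B,hash)→9440, (C,hash)→15440, (E,nl_idx)→16880 …(+8); best=4160 via (E,hash)

cost=4160; order=D,A,C,B,E; methods=hash,hash,hash,hash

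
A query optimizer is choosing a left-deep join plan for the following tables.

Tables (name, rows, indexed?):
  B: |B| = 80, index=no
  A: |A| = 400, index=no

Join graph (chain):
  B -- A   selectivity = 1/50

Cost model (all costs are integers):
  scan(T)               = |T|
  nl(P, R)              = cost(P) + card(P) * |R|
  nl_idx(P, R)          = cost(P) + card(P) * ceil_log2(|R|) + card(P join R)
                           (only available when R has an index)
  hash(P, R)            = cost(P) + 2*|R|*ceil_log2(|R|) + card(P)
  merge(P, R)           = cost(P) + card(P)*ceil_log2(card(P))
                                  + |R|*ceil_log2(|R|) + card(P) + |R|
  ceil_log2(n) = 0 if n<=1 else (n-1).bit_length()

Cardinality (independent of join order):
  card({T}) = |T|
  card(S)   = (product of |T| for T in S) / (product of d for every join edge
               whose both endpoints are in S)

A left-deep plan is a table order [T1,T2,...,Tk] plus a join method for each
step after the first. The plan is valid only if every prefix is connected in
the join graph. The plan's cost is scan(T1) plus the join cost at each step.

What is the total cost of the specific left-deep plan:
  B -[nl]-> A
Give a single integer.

step 1: scan B: cost=80, card=80
step 2: join A via nl
    card(P join A) = 80*400/(50) = 640
    cost = 80 + 80*400 = 32080

32080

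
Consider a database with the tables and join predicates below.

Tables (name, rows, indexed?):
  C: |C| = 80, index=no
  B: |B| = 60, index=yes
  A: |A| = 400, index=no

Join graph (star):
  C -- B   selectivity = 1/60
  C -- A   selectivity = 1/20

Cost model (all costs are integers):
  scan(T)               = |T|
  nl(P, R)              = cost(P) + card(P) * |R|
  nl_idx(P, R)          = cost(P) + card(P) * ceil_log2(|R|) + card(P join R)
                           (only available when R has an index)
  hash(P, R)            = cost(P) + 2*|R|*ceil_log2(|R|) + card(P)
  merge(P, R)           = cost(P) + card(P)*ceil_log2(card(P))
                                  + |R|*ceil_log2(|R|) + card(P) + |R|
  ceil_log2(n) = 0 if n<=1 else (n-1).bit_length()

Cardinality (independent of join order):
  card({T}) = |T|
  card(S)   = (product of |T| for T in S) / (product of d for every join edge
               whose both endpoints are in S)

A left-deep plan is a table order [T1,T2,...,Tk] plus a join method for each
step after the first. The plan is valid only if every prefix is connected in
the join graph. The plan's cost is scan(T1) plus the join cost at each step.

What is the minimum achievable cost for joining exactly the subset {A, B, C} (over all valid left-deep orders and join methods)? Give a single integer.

Selinger DP over subsets of {A,B,C}:
  {C}: scan cost=80, card=80
  {B}: scan cost=60, card=60
  {A}: scan cost=400, card=400
  {BC}: card=80; try (B,nl_idx)→640, (B,hash)→880, (C,merge)→1120, (B,merge)→1140, (C,hash)→1240, (C,nl)→4860 …(+1); best=640 via (B,nl_idx)
  {AC}: card=1600; try (C,hash)→1920, (A,merge)→4720, (C,merge)→5040, (A,hash)→7360, (A,nl)→32080, (C,nl)→32400; best=1920 via (C,hash)
  {ABC}: card=1600; try (B,hash)→4240, (A,merge)→5280, (A,hash)→7920, (B,nl_idx)→13120, (B,merge)→21540, (A,nl)→32640 …(+1); best=4240 via (B,hash)

4240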